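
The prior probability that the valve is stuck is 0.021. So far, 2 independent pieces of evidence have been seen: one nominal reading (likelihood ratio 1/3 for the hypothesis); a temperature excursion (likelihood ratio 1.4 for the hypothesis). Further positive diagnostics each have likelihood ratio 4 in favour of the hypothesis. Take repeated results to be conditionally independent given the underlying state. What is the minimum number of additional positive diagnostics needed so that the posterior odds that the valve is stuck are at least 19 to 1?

6

Prior odds = 0.021/0.979 = 21/979.
Combined Bayes factor of the evidence already in hand = (1/3) × 1.4 = 7/15.
Odds after that evidence = (21/979) × 7/15 = 49/4895.
Target odds = 19.
Need 4ⁿ ≥ 19 ÷ (49/4895) = 93005/49.
4⁵ = 1024 falls short of 93005/49 but 4⁶ = 4096 reaches it, so n = 6.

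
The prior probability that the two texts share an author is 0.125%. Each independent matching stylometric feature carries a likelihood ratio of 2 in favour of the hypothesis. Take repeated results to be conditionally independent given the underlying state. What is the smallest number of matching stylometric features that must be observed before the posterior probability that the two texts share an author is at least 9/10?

13

Prior odds: 0.00125 ÷ 0.99875 = 1/799.
Likelihood ratio per matching stylometric feature = 2.
Target posterior odds = 0.9/0.1 = 9.
Require 2ⁿ ≥ 9 ÷ (1/799) = 7191.
2¹² = 4096 falls short of 7191 but 2¹³ = 8192 reaches it, so n = 13.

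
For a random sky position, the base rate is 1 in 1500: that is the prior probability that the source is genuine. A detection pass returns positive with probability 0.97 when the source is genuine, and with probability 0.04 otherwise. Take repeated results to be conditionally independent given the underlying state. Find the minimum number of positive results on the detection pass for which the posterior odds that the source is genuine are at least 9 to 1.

Prior odds = (1/1500)/(1499/1500) = 1/1499.
Likelihood ratio of a positive result = 0.97/0.04 = 24.25.
Target odds = 9.
Require 24.25ⁿ ≥ 9 ÷ (1/1499) = 13491.
24.25² = 588.0625 falls short of 13491 but 24.25³ = 912673/64 reaches it, so n = 3.

3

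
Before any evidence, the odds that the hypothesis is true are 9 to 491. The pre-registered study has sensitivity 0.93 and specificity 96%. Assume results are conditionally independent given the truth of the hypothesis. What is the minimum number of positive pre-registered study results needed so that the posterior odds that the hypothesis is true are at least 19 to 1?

Prior odds = 9/491.
False-positive rate = 1 − 0.96 = 0.04; likelihood ratio of a positive = 0.93/0.04 = 23.25.
Target odds = 19.
Need (9/491) × 23.25ⁿ ≥ 19, i.e. 23.25ⁿ ≥ 9329/9.
23.25² = 540.5625 falls short of 9329/9 but 23.25³ = 804357/64 reaches it, so n = 3.

3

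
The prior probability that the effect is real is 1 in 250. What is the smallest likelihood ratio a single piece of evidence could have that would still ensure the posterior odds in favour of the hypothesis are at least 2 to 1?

Prior odds = 0.004/0.996 = 1/249.
Target odds = 2.
Required Bayes factor = 2 ÷ (1/249) = 498.

498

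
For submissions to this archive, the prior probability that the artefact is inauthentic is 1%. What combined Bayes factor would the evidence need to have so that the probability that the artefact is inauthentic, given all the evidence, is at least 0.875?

693

Prior odds = 0.01/0.99 = 1/99.
Target odds = 0.875/0.125 = 7.
Required Bayes factor = 7 ÷ (1/99) = 693.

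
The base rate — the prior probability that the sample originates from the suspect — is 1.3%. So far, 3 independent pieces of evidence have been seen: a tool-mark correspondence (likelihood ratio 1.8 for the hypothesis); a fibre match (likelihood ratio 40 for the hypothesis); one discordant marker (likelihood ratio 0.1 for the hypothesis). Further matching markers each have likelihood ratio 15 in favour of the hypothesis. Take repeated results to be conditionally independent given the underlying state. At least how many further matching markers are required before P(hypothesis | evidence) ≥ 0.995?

Prior odds = 0.013/0.987 = 13/987.
Combined Bayes factor of the evidence already in hand = 1.8 × 40 × 0.1 = 7.2.
Odds after that evidence = (13/987) × 7.2 = 156/1645.
Target odds = 0.995/0.005 = 199.
Need 15ⁿ ≥ 199 ÷ (156/1645) = 327355/156.
15² = 225 falls short of 327355/156 but 15³ = 3375 reaches it, so n = 3.

3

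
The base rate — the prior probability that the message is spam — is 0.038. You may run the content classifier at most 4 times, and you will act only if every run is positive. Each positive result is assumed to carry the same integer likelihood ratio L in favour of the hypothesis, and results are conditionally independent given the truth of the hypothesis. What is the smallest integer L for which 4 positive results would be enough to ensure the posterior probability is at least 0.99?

8

Prior odds = 0.038/0.962 = 19/481.
Target odds = 0.99/0.01 = 99.
Need L⁴ ≥ 99 ÷ (19/481) = 47619/19.
7⁴ = 2401 < 47619/19 ≤ 4096 = 8⁴, so L = 8.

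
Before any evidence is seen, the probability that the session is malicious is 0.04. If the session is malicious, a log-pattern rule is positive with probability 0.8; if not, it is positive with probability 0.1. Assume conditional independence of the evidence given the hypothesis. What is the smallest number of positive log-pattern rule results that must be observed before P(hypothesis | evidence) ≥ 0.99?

4

Prior odds: 0.04 ÷ 0.96 = 1/24.
Likelihood ratio of a positive = 0.8/0.1 = 8.
Target posterior odds = 0.99/0.01 = 99.
Require 8ⁿ ≥ 99 ÷ (1/24) = 2376.
8³ = 512 falls short of 2376 but 8⁴ = 4096 reaches it, so n = 4.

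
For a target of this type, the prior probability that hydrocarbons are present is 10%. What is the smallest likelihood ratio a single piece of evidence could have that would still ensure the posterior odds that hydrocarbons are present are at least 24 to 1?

216

Prior odds = 0.1/0.9 = 1/9.
Target odds = 24.
Required Bayes factor = 24 ÷ (1/9) = 216.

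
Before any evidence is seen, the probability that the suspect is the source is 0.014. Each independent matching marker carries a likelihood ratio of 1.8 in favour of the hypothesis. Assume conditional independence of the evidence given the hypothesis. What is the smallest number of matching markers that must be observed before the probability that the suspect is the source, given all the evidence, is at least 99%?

16

Prior odds = 0.014/0.986 = 7/493.
Likelihood ratio per matching marker = 1.8.
Target posterior odds = 0.99/0.01 = 99.
Need (7/493) × 1.8ⁿ ≥ 99, i.e. 1.8ⁿ ≥ 48807/7.
1.8¹⁵ ≈6746.64 falls short of 48807/7 but 1.8¹⁶ ≈12144 reaches it, so n = 16.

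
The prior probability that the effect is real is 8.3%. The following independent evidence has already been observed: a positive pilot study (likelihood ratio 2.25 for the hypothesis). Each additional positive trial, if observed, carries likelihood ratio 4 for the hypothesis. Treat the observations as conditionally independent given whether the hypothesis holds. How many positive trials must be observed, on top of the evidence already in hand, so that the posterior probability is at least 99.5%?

Prior odds = 0.083/0.917 = 83/917.
Bayes factor of the evidence already in hand = 2.25.
Odds after that evidence = (83/917) × 2.25 = 747/3668.
Target odds = 0.995/0.005 = 199.
Need 4ⁿ ≥ 199 ÷ (747/3668) = 729932/747.
4⁴ = 256 falls short of 729932/747 but 4⁵ = 1024 reaches it, so n = 5.

5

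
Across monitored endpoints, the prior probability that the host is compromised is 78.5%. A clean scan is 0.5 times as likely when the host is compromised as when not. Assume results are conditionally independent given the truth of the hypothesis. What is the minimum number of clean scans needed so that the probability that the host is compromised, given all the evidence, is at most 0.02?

Prior odds: 0.785 ÷ 0.215 = 157/43.
Likelihood ratio per clean scan = 0.5.
Target odds: 0.02 ÷ 0.98 = 1/49.
Need (157/43) × 0.5ⁿ ≤ 1/49, i.e. 0.5ⁿ ≤ 43/7693.
0.5⁷ = 0.0078125 is still above 43/7693 but 0.5⁸ = 0.00390625 is at or below it, so n = 8.

8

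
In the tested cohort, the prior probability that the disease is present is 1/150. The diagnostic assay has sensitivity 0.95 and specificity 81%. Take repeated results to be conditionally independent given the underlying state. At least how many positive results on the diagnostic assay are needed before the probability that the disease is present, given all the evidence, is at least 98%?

6

Prior odds = (1/150)/(149/150) = 1/149.
False-positive rate = 1 − 0.81 = 0.19; likelihood ratio of a positive = 0.95/0.19 = 5.
Target odds: 0.98 ÷ 0.02 = 49.
Need (1/149) × 5ⁿ ≥ 49, i.e. 5ⁿ ≥ 7301.
5⁵ = 3125 falls short of 7301 but 5⁶ = 15625 reaches it, so n = 6.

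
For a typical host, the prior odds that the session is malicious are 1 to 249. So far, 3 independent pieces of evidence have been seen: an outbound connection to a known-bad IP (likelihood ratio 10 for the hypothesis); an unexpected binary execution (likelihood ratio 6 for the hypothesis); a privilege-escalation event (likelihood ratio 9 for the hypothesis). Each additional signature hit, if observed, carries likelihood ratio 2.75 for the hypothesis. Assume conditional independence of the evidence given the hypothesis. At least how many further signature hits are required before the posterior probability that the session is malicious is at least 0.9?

2

Prior odds = 1/249.
Combined Bayes factor of the evidence already in hand = 10 × 6 × 9 = 540.
Odds after that evidence = (1/249) × 540 = 180/83.
Target odds = 0.9/0.1 = 9.
Need 2.75ⁿ ≥ 9 ÷ (180/83) = 4.15.
2.75¹ = 2.75 falls short of 4.15 but 2.75² = 7.5625 reaches it, so n = 2.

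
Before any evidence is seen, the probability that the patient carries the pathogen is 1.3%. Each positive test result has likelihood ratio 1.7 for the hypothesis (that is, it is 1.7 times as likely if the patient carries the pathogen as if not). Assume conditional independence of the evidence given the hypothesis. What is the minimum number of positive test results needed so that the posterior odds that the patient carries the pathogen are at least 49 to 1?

Prior odds: 0.013 ÷ 0.987 = 13/987.
Likelihood ratio per positive test result = 1.7.
Target odds = 49.
Need (13/987) × 1.7ⁿ ≥ 49, i.e. 1.7ⁿ ≥ 48363/13.
1.7¹⁵ ≈2862.42 falls short of 48363/13 but 1.7¹⁶ ≈4866.12 reaches it, so n = 16.

16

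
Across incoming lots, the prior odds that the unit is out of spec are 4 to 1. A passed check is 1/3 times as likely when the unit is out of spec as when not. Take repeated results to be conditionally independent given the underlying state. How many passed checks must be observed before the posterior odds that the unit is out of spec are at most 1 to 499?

7

Prior odds = 4.
Likelihood ratio per passed check = 1/3.
Target odds = 1/499.
Require (1/3)ⁿ ≤ 1/499 ÷ 4 = 1/1996.
(1/3)⁶ = 1/729 is still above 1/1996 but (1/3)⁷ = 1/2187 is at or below it, so n = 7.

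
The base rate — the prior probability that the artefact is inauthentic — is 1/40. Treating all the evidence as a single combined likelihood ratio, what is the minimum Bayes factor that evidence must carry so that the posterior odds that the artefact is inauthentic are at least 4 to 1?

156

Prior odds = 0.025/0.975 = 1/39.
Target odds = 4.
Required Bayes factor = 4 ÷ (1/39) = 156.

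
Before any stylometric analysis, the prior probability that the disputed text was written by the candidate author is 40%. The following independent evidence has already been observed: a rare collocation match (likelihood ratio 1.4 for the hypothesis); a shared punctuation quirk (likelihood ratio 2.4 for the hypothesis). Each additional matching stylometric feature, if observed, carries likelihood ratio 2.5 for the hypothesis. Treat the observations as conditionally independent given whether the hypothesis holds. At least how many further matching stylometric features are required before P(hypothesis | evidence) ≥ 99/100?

5

Prior odds = 0.4/0.6 = 2/3.
Combined Bayes factor of the evidence already in hand = 1.4 × 2.4 = 3.36.
Odds after that evidence = (2/3) × 3.36 = 2.24.
Target odds = 0.99/0.01 = 99.
Need 2.5ⁿ ≥ 99 ÷ 2.24 = 2475/56.
2.5⁴ = 39.0625 falls short of 2475/56 but 2.5⁵ = 97.65625 reaches it, so n = 5.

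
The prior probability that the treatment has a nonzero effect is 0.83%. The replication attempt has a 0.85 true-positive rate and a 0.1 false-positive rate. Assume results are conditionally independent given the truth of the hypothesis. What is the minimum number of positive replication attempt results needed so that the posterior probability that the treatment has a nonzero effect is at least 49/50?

5

Prior odds: 0.0083 ÷ 0.9917 = 83/9917.
Likelihood ratio of a positive result = 0.85/0.1 = 8.5.
Target posterior odds = 0.98/0.02 = 49.
Need (83/9917) × 8.5ⁿ ≥ 49, i.e. 8.5ⁿ ≥ 485933/83.
8.5⁴ = 5220.0625 falls short of 485933/83 but 8.5⁵ = 44370.53125 reaches it, so n = 5.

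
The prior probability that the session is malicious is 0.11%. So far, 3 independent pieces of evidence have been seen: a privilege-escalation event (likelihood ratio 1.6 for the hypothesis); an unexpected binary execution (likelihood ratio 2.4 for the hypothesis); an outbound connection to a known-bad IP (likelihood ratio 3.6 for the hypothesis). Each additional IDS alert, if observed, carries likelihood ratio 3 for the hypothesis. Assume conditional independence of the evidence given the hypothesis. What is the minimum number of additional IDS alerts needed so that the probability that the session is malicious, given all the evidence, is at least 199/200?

Prior odds = 0.0011/0.9989 = 11/9989.
Combined Bayes factor of the evidence already in hand = 1.6 × 2.4 × 3.6 = 13.824.
Odds after that evidence = (11/9989) × 13.824 = 19008/1248625.
Target odds = 0.995/0.005 = 199.
Need 3ⁿ ≥ 199 ÷ (19008/1248625) = 248476375/19008.
3⁸ = 6561 falls short of 248476375/19008 but 3⁹ = 19683 reaches it, so n = 9.

9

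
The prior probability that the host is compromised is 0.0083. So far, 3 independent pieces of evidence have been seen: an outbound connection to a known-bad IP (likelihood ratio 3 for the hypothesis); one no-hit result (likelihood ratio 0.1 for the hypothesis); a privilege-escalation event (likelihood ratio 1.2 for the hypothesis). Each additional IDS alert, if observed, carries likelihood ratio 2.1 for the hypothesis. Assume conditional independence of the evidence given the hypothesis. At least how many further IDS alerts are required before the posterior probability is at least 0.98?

14

Prior odds = 0.0083/0.9917 = 83/9917.
Combined Bayes factor of the evidence already in hand = 3 × 0.1 × 1.2 = 0.36.
Odds after that evidence = (83/9917) × 0.36 = 747/247925.
Target odds = 0.98/0.02 = 49.
Need 2.1ⁿ ≥ 49 ÷ (747/247925) = 12148325/747.
2.1¹³ ≈15447.2 falls short of 12148325/747 but 2.1¹⁴ ≈32439.2 reaches it, so n = 14.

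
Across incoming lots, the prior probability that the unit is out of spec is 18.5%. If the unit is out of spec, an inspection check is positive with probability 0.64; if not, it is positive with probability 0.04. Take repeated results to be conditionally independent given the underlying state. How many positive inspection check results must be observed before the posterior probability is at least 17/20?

Prior odds: 0.185 ÷ 0.815 = 37/163.
Likelihood ratio of a positive = 0.64/0.04 = 16.
Target posterior odds = 0.85/0.15 = 17/3.
Require 16ⁿ ≥ 17/3 ÷ (37/163) = 2771/111.
16¹ = 16 falls short of 2771/111 but 16² = 256 reaches it, so n = 2.

2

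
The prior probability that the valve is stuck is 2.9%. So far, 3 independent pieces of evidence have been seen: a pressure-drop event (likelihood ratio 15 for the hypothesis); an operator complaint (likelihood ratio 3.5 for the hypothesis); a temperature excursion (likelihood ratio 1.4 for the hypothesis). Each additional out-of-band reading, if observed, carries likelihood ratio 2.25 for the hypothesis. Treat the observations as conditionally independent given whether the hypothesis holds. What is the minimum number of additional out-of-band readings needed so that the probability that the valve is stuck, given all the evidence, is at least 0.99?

5

Prior odds = 0.029/0.971 = 29/971.
Combined Bayes factor of the evidence already in hand = 15 × 3.5 × 1.4 = 73.5.
Odds after that evidence = (29/971) × 73.5 = 4263/1942.
Target odds = 0.99/0.01 = 99.
Need 2.25ⁿ ≥ 99 ÷ (4263/1942) = 64086/1421.
2.25⁴ = 25.62890625 falls short of 64086/1421 but 2.25⁵ = 59049/1024 reaches it, so n = 5.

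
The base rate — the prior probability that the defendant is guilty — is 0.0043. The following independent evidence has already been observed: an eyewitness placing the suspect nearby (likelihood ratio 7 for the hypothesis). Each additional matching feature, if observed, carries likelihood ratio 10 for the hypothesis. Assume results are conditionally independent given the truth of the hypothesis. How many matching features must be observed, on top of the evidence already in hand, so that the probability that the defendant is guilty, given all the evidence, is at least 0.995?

Prior odds = 0.0043/0.9957 = 43/9957.
Bayes factor of the evidence already in hand = 7.
Odds after that evidence = (43/9957) × 7 = 301/9957.
Target odds = 0.995/0.005 = 199.
Need 10ⁿ ≥ 199 ÷ (301/9957) = 1981443/301.
10³ = 1000 falls short of 1981443/301 but 10⁴ = 10000 reaches it, so n = 4.

4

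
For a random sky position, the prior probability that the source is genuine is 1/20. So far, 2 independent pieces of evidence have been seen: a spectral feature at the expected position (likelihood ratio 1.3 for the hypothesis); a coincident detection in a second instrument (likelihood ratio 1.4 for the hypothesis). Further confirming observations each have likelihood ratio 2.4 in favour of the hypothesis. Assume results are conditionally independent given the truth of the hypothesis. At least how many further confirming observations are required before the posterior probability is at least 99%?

Prior odds = 0.05/0.95 = 1/19.
Combined Bayes factor of the evidence already in hand = 1.3 × 1.4 = 1.82.
Odds after that evidence = (1/19) × 1.82 = 91/950.
Target odds = 0.99/0.01 = 99.
Need 2.4ⁿ ≥ 99 ÷ (91/950) = 94050/91.
2.4⁷ = 35831808/78125 falls short of 94050/91 but 2.4⁸ = 429981696/390625 reaches it, so n = 8.

8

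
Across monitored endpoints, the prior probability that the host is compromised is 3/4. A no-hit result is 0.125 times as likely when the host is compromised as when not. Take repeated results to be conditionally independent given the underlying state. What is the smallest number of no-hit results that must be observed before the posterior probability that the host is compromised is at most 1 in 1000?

Prior odds: 0.75 ÷ 0.25 = 3.
Likelihood ratio per no-hit result = 0.125.
Target odds: 0.001 ÷ 0.999 = 1/999.
Need 3 × 0.125ⁿ ≤ 1/999, i.e. 0.125ⁿ ≤ 1/2997.
0.125³ = 0.001953125 is still above 1/2997 but 0.125⁴ = 1/4096 is at or below it, so n = 4.

4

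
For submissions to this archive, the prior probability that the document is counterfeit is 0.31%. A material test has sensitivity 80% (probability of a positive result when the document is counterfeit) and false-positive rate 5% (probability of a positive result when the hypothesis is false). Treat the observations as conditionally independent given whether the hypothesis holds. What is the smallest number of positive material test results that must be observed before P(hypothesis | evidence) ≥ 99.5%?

4

Prior odds = 0.0031/0.9969 = 31/9969.
Likelihood ratio of a positive result = 0.8/0.05 = 16.
Target odds: 0.995 ÷ 0.005 = 199.
Need (31/9969) × 16ⁿ ≥ 199, i.e. 16ⁿ ≥ 1983831/31.
16³ = 4096 falls short of 1983831/31 but 16⁴ = 65536 reaches it, so n = 4.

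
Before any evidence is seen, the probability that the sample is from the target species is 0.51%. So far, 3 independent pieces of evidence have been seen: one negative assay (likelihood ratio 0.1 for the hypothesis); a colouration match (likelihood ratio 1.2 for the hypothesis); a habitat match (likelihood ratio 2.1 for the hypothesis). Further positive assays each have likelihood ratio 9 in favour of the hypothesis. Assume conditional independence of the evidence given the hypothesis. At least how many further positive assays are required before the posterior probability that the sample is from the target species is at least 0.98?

Prior odds = 0.0051/0.9949 = 51/9949.
Combined Bayes factor of the evidence already in hand = 0.1 × 1.2 × 2.1 = 0.252.
Odds after that evidence = (51/9949) × 0.252 = 3213/2487250.
Target odds = 0.98/0.02 = 49.
Need 9ⁿ ≥ 49 ÷ (3213/2487250) = 17410750/459.
9⁴ = 6561 falls short of 17410750/459 but 9⁵ = 59049 reaches it, so n = 5.

5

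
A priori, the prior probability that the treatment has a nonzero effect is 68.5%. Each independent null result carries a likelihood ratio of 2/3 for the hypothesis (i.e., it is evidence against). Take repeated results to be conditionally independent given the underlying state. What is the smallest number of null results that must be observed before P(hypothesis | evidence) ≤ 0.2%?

Prior odds = 0.685/0.315 = 137/63.
Likelihood ratio per null result = 2/3.
Target posterior odds = 0.002/0.998 = 1/499.
Require (2/3)ⁿ ≤ 1/499 ÷ (137/63) = 63/68363.
(2/3)¹⁷ = 131072/129140163 is still above 63/68363 but (2/3)¹⁸ = 262144/387420489 is at or below it, so n = 18.

18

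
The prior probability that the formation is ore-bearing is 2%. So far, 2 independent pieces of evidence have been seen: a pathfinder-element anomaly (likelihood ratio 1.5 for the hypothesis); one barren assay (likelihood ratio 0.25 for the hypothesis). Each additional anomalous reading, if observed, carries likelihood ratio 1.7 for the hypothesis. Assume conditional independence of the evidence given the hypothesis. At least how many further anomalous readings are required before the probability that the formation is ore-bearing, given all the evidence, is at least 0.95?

Prior odds = 0.02/0.98 = 1/49.
Combined Bayes factor of the evidence already in hand = 1.5 × 0.25 = 0.375.
Odds after that evidence = (1/49) × 0.375 = 3/392.
Target odds = 0.95/0.05 = 19.
Need 1.7ⁿ ≥ 19 ÷ (3/392) = 7448/3.
1.7¹⁴ ≈1683.78 falls short of 7448/3 but 1.7¹⁵ ≈2862.42 reaches it, so n = 15.

15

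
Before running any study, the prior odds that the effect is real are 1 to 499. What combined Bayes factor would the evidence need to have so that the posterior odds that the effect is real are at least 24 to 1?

Prior odds = 1/499.
Target odds = 24.
Required Bayes factor = 24 ÷ (1/499) = 11976.

11976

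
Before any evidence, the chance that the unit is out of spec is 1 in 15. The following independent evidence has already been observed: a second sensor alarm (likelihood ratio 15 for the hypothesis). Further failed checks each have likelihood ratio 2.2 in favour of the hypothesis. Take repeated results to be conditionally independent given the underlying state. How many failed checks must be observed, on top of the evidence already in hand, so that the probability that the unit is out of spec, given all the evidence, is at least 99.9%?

Prior odds = (1/15)/(14/15) = 1/14.
Bayes factor of the evidence already in hand = 15.
Odds after that evidence = (1/14) × 15 = 15/14.
Target odds = 0.999/0.001 = 999.
Need 2.2ⁿ ≥ 999 ÷ (15/14) = 932.4.
2.2⁸ = 214358881/390625 falls short of 932.4 but 2.2⁹ ≈1207.27 reaches it, so n = 9.

9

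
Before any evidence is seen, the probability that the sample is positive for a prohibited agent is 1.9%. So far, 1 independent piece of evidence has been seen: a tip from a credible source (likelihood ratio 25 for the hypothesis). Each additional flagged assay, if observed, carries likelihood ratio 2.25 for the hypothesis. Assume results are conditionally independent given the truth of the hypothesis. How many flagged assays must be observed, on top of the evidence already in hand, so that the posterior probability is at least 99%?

7

Prior odds = 0.019/0.981 = 19/981.
Bayes factor of the evidence already in hand = 25.
Odds after that evidence = (19/981) × 25 = 475/981.
Target odds = 0.99/0.01 = 99.
Need 2.25ⁿ ≥ 99 ÷ (475/981) = 97119/475.
2.25⁶ = 531441/4096 falls short of 97119/475 but 2.25⁷ = 4782969/16384 reaches it, so n = 7.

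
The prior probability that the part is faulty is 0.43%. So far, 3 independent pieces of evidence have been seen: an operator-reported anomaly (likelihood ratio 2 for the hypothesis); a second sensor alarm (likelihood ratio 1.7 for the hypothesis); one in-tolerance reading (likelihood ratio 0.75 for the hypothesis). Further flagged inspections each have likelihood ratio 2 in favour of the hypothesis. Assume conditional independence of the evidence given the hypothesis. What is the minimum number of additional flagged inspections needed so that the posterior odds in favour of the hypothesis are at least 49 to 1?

Prior odds = 0.0043/0.9957 = 43/9957.
Combined Bayes factor of the evidence already in hand = 2 × 1.7 × 0.75 = 2.55.
Odds after that evidence = (43/9957) × 2.55 = 731/66380.
Target odds = 49.
Need 2ⁿ ≥ 49 ÷ (731/66380) = 3252620/731.
2¹² = 4096 falls short of 3252620/731 but 2¹³ = 8192 reaches it, so n = 13.

13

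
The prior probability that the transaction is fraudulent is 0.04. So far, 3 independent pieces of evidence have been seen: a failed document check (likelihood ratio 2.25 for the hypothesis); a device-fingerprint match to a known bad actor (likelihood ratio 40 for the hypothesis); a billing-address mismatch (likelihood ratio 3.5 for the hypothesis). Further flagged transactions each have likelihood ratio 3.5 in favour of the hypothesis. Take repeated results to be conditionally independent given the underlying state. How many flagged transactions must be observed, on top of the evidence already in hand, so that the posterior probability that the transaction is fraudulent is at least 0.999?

4

Prior odds = 0.04/0.96 = 1/24.
Combined Bayes factor of the evidence already in hand = 2.25 × 40 × 3.5 = 315.
Odds after that evidence = (1/24) × 315 = 13.125.
Target odds = 0.999/0.001 = 999.
Need 3.5ⁿ ≥ 999 ÷ 13.125 = 2664/35.
3.5³ = 42.875 falls short of 2664/35 but 3.5⁴ = 150.0625 reaches it, so n = 4.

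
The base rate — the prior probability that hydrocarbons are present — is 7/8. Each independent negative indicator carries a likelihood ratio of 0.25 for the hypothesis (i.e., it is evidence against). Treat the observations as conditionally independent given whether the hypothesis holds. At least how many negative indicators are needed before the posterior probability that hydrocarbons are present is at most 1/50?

Prior odds = 0.875/0.125 = 7.
Likelihood ratio per negative indicator = 0.25.
Target odds: 0.02 ÷ 0.98 = 1/49.
Require 0.25ⁿ ≤ 1/49 ÷ 7 = 1/343.
0.25⁴ = 0.00390625 is still above 1/343 but 0.25⁵ = 1/1024 is at or below it, so n = 5.

5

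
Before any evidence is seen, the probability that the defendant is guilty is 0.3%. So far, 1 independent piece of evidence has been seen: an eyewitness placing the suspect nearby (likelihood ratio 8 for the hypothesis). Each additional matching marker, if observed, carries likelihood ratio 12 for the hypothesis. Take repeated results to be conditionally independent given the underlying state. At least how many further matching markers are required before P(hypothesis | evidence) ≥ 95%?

3

Prior odds = 0.003/0.997 = 3/997.
Bayes factor of the evidence already in hand = 8.
Odds after that evidence = (3/997) × 8 = 24/997.
Target odds = 0.95/0.05 = 19.
Need 12ⁿ ≥ 19 ÷ (24/997) = 18943/24.
12² = 144 falls short of 18943/24 but 12³ = 1728 reaches it, so n = 3.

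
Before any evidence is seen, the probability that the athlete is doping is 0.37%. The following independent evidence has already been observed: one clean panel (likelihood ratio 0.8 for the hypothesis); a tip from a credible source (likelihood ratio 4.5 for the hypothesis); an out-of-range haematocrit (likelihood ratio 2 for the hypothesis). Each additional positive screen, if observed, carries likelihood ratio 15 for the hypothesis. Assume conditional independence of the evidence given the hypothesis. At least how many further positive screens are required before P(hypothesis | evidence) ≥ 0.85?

2

Prior odds = 0.0037/0.9963 = 37/9963.
Combined Bayes factor of the evidence already in hand = 0.8 × 4.5 × 2 = 7.2.
Odds after that evidence = (37/9963) × 7.2 = 148/5535.
Target odds = 0.85/0.15 = 17/3.
Need 15ⁿ ≥ 17/3 ÷ (148/5535) = 31365/148.
15¹ = 15 falls short of 31365/148 but 15² = 225 reaches it, so n = 2.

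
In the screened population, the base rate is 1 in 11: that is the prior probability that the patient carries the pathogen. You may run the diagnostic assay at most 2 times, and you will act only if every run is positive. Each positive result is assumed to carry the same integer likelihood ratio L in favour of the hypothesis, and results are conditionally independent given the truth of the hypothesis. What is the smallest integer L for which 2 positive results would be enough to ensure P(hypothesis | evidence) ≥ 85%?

8

Prior odds = (1/11)/(10/11) = 0.1.
Target odds = 0.85/0.15 = 17/3.
Need L² ≥ 17/3 ÷ 0.1 = 170/3.
7² = 49 < 170/3 ≤ 64 = 8², so L = 8.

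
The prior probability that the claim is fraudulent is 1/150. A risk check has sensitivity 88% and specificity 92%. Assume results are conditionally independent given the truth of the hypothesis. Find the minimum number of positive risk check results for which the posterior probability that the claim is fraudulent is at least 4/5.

3

Prior odds = (1/150)/(149/150) = 1/149.
False-positive rate = 1 − 0.92 = 0.08; likelihood ratio of a positive = 0.88/0.08 = 11.
Target posterior odds = 0.8/0.2 = 4.
Require 11ⁿ ≥ 4 ÷ (1/149) = 596.
11² = 121 falls short of 596 but 11³ = 1331 reaches it, so n = 3.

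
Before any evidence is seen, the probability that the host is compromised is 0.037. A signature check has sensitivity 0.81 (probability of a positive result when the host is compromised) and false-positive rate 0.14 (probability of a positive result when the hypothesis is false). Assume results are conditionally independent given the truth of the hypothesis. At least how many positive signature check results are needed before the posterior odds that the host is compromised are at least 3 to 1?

3

Prior odds: 0.037 ÷ 0.963 = 37/963.
Likelihood ratio of a positive result = 0.81/0.14 = 81/14.
Target odds = 3.
Require (81/14)ⁿ ≥ 3 ÷ (37/963) = 2889/37.
(81/14)² = 6561/196 falls short of 2889/37 but (81/14)³ = 531441/2744 reaches it, so n = 3.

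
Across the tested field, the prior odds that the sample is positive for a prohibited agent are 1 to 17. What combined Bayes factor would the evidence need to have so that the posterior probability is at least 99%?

Prior odds = 1/17.
Target odds = 0.99/0.01 = 99.
Required Bayes factor = 99 ÷ (1/17) = 1683.

1683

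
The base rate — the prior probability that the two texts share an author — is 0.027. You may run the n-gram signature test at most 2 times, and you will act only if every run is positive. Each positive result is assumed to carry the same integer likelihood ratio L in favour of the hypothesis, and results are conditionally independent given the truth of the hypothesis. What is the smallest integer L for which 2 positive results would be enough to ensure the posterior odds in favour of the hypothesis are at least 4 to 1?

13

Prior odds = 0.027/0.973 = 27/973.
Target odds = 4.
Need L² ≥ 4 ÷ (27/973) = 3892/27.
12² = 144 < 3892/27 ≤ 169 = 13², so L = 13.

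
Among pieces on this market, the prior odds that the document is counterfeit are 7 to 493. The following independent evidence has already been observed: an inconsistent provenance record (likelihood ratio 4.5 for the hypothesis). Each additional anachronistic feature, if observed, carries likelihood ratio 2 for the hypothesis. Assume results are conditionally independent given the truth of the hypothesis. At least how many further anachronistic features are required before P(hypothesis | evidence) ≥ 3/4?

Prior odds = 7/493.
Bayes factor of the evidence already in hand = 4.5.
Odds after that evidence = (7/493) × 4.5 = 63/986.
Target odds = 0.75/0.25 = 3.
Need 2ⁿ ≥ 3 ÷ (63/986) = 986/21.
2⁵ = 32 falls short of 986/21 but 2⁶ = 64 reaches it, so n = 6.

6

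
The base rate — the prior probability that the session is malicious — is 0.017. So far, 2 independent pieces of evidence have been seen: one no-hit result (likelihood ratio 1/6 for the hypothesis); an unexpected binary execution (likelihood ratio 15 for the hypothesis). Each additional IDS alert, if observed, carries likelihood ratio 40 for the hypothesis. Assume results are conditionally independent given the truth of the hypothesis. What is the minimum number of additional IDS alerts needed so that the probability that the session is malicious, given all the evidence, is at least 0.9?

Prior odds = 0.017/0.983 = 17/983.
Combined Bayes factor of the evidence already in hand = (1/6) × 15 = 2.5.
Odds after that evidence = (17/983) × 2.5 = 85/1966.
Target odds = 0.9/0.1 = 9.
Need 40ⁿ ≥ 9 ÷ (85/1966) = 17694/85.
40¹ = 40 falls short of 17694/85 but 40² = 1600 reaches it, so n = 2.

2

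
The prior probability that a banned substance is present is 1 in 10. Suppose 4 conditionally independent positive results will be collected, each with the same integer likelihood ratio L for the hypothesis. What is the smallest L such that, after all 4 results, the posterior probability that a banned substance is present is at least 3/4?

3

Prior odds = 0.1/0.9 = 1/9.
Target odds = 0.75/0.25 = 3.
Need L⁴ ≥ 3 ÷ (1/9) = 27.
2⁴ = 16 < 27 ≤ 81 = 3⁴, so L = 3.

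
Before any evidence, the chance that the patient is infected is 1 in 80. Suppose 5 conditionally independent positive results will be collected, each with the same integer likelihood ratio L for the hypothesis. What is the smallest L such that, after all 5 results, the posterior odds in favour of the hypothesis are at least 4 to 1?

Prior odds = 0.0125/0.9875 = 1/79.
Target odds = 4.
Need L⁵ ≥ 4 ÷ (1/79) = 316.
3⁵ = 243 < 316 ≤ 1024 = 4⁵, so L = 4.

4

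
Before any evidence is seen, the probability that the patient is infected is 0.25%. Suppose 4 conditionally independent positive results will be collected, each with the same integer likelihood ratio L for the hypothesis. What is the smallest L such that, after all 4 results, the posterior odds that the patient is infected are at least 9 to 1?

8

Prior odds = 0.0025/0.9975 = 1/399.
Target odds = 9.
Need L⁴ ≥ 9 ÷ (1/399) = 3591.
7⁴ = 2401 < 3591 ≤ 4096 = 8⁴, so L = 8.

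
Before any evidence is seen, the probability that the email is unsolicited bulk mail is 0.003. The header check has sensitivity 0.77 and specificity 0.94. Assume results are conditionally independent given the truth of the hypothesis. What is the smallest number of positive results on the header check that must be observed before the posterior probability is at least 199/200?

5

Prior odds = 0.003/0.997 = 3/997.
False-positive rate = 1 − 0.94 = 0.06; likelihood ratio of a positive = 0.77/0.06 = 77/6.
Target odds: 0.995 ÷ 0.005 = 199.
Need (3/997) × (77/6)ⁿ ≥ 199, i.e. (77/6)ⁿ ≥ 198403/3.
(77/6)⁴ = 35153041/1296 falls short of 198403/3 but (77/6)⁵ ≈348095 reaches it, so n = 5.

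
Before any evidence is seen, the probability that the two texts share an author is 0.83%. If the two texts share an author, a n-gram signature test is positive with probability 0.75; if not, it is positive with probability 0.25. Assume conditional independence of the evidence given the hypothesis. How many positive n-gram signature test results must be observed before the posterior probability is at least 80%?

Prior odds = 0.0083/0.9917 = 83/9917.
Likelihood ratio of a positive = 0.75/0.25 = 3.
Target odds: 0.8 ÷ 0.2 = 4.
Require 3ⁿ ≥ 4 ÷ (83/9917) = 39668/83.
3⁵ = 243 falls short of 39668/83 but 3⁶ = 729 reaches it, so n = 6.

6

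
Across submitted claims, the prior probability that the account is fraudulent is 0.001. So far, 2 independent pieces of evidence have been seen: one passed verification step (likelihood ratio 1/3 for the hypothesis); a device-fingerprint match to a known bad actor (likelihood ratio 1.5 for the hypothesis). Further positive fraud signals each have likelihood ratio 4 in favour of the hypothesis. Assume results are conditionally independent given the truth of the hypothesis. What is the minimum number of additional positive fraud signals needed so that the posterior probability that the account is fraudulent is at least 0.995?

10

Prior odds = 0.001/0.999 = 1/999.
Combined Bayes factor of the evidence already in hand = (1/3) × 1.5 = 0.5.
Odds after that evidence = (1/999) × 0.5 = 1/1998.
Target odds = 0.995/0.005 = 199.
Need 4ⁿ ≥ 199 ÷ (1/1998) = 397602.
4⁹ = 262144 falls short of 397602 but 4¹⁰ = 1048576 reaches it, so n = 10.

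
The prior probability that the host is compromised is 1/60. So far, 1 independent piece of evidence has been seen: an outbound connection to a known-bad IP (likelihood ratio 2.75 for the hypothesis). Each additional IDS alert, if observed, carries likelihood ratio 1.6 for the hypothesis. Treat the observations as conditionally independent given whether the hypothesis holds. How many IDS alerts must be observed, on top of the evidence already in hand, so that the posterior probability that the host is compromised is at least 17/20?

Prior odds = (1/60)/(59/60) = 1/59.
Bayes factor of the evidence already in hand = 2.75.
Odds after that evidence = (1/59) × 2.75 = 11/236.
Target odds = 0.85/0.15 = 17/3.
Need 1.6ⁿ ≥ 17/3 ÷ (11/236) = 4012/33.
1.6¹⁰ ≈109.951 falls short of 4012/33 but 1.6¹¹ ≈175.922 reaches it, so n = 11.

11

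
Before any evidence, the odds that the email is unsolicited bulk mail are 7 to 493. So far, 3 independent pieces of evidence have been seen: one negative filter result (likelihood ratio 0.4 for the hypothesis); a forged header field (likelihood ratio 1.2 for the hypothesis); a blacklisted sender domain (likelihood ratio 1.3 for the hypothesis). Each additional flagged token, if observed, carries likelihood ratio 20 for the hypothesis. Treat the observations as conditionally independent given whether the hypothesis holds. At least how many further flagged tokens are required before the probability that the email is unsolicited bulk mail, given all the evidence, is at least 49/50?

3

Prior odds = 7/493.
Combined Bayes factor of the evidence already in hand = 0.4 × 1.2 × 1.3 = 0.624.
Odds after that evidence = (7/493) × 0.624 = 546/61625.
Target odds = 0.98/0.02 = 49.
Need 20ⁿ ≥ 49 ÷ (546/61625) = 431375/78.
20² = 400 falls short of 431375/78 but 20³ = 8000 reaches it, so n = 3.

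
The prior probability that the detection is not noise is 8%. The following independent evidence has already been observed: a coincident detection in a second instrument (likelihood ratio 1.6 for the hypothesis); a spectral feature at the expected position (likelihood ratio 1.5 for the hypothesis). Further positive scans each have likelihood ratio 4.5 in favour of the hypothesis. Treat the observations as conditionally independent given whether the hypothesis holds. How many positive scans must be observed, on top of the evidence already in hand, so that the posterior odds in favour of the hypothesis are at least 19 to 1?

Prior odds = 0.08/0.92 = 2/23.
Combined Bayes factor of the evidence already in hand = 1.6 × 1.5 = 2.4.
Odds after that evidence = (2/23) × 2.4 = 24/115.
Target odds = 19.
Need 4.5ⁿ ≥ 19 ÷ (24/115) = 2185/24.
4.5² = 20.25 falls short of 2185/24 but 4.5³ = 91.125 reaches it, so n = 3.

3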